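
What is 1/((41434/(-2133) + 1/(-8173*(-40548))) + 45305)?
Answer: 235624549644/10670393162273819 ≈ 2.2082e-5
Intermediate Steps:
1/((41434/(-2133) + 1/(-8173*(-40548))) + 45305) = 1/((41434*(-1/2133) - 1/8173*(-1/40548)) + 45305) = 1/((-41434/2133 + 1/331398804) + 45305) = 1/(-4577059347601/235624549644 + 45305) = 1/(10670393162273819/235624549644) = 235624549644/10670393162273819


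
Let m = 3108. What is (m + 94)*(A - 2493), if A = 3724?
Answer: 3941662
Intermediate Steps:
(m + 94)*(A - 2493) = (3108 + 94)*(3724 - 2493) = 3202*1231 = 3941662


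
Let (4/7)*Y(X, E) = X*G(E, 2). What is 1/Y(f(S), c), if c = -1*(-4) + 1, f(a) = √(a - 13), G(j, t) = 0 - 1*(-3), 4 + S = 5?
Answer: -2*I*√3/63 ≈ -0.054986*I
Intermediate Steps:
S = 1 (S = -4 + 5 = 1)
G(j, t) = 3 (G(j, t) = 0 + 3 = 3)
f(a) = √(-13 + a)
c = 5 (c = 4 + 1 = 5)
Y(X, E) = 21*X/4 (Y(X, E) = 7*(X*3)/4 = 7*(3*X)/4 = 21*X/4)
1/Y(f(S), c) = 1/(21*√(-13 + 1)/4) = 1/(21*√(-12)/4) = 1/(21*(2*I*√3)/4) = 1/(21*I*√3/2) = -2*I*√3/63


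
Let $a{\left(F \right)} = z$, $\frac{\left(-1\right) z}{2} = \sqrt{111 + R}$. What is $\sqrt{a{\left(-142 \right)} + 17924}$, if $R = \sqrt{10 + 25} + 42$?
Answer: $\sqrt{17924 - 2 \sqrt{153 + \sqrt{35}}} \approx 133.79$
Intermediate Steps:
$R = 42 + \sqrt{35}$ ($R = \sqrt{35} + 42 = 42 + \sqrt{35} \approx 47.916$)
$z = - 2 \sqrt{153 + \sqrt{35}}$ ($z = - 2 \sqrt{111 + \left(42 + \sqrt{35}\right)} = - 2 \sqrt{153 + \sqrt{35}} \approx -25.212$)
$a{\left(F \right)} = - 2 \sqrt{153 + \sqrt{35}}$
$\sqrt{a{\left(-142 \right)} + 17924} = \sqrt{- 2 \sqrt{153 + \sqrt{35}} + 17924} = \sqrt{17924 - 2 \sqrt{153 + \sqrt{35}}}$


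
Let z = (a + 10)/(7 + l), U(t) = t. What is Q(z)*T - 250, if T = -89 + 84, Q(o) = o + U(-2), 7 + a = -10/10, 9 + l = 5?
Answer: -730/3 ≈ -243.33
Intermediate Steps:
l = -4 (l = -9 + 5 = -4)
a = -8 (a = -7 - 10/10 = -7 - 10*1/10 = -7 - 1 = -8)
z = 2/3 (z = (-8 + 10)/(7 - 4) = 2/3 ≈ 0.66667)
Q(o) = -2 + o (Q(o) = o - 2 = -2 + o)
T = -5
Q(z)*T - 250 = (-2 + 2/3)*(-5) - 250 = -4/3*(-5) - 250 = 20/3 - 250 = -730/3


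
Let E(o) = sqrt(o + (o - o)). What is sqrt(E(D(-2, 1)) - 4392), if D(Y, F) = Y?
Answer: sqrt(-4392 + I*sqrt(2)) ≈ 0.011 + 66.272*I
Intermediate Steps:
E(o) = sqrt(o) (E(o) = sqrt(o + 0) = sqrt(o))
sqrt(E(D(-2, 1)) - 4392) = sqrt(sqrt(-2) - 4392) = sqrt(I*sqrt(2) - 4392) = sqrt(-4392 + I*sqrt(2))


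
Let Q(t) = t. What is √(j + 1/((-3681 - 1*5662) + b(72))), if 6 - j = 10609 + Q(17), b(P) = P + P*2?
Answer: I*√884668619107/9127 ≈ 103.05*I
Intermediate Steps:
b(P) = 3*P (b(P) = P + 2*P = 3*P)
j = -10620 (j = 6 - (10609 + 17) = 6 - 1*10626 = 6 - 10626 = -10620)
√(j + 1/((-3681 - 1*5662) + b(72))) = √(-10620 + 1/((-3681 - 1*5662) + 3*72)) = √(-10620 + 1/((-3681 - 5662) + 216)) = √(-10620 + 1/(-9343 + 216)) = √(-10620 + 1/(-9127)) = √(-10620 - 1/9127) = √(-96928741/9127) = I*√884668619107/9127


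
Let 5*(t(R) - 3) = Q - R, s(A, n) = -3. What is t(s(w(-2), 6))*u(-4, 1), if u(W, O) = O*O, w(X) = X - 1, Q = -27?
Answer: -9/5 ≈ -1.8000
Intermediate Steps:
w(X) = -1 + X
t(R) = -12/5 - R/5 (t(R) = 3 + (-27 - R)/5 = 3 + (-27/5 - R/5) = -12/5 - R/5)
u(W, O) = O**2
t(s(w(-2), 6))*u(-4, 1) = (-12/5 - 1/5*(-3))*1**2 = (-12/5 + 3/5)*1 = -9/5*1 = -9/5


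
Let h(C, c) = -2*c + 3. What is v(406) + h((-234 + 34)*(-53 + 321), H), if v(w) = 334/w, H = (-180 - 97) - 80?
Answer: 145718/203 ≈ 717.82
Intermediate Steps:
H = -357 (H = -277 - 80 = -357)
h(C, c) = 3 - 2*c
v(406) + h((-234 + 34)*(-53 + 321), H) = 334/406 + (3 - 2*(-357)) = 334*(1/406) + (3 + 714) = 167/203 + 717 = 145718/203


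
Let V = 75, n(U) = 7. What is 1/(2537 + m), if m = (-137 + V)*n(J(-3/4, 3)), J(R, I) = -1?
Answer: 1/2103 ≈ 0.00047551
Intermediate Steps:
m = -434 (m = (-137 + 75)*7 = -62*7 = -434)
1/(2537 + m) = 1/(2537 - 434) = 1/2103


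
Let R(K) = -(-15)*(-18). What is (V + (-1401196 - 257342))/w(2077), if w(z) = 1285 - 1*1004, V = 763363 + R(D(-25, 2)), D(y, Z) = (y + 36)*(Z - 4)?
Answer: -895445/281 ≈ -3186.6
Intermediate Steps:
D(y, Z) = (-4 + Z)*(36 + y) (D(y, Z) = (36 + y)*(-4 + Z) = (-4 + Z)*(36 + y))
R(K) = -270 (R(K) = -1*270 = -270)
V = 763093 (V = 763363 - 270 = 763093)
w(z) = 281 (w(z) = 1285 - 1004 = 281)
(V + (-1401196 - 257342))/w(2077) = (763093 + (-1401196 - 257342))/281 = (763093 - 1658538)*(1/281) = -895445*1/281 = -895445/281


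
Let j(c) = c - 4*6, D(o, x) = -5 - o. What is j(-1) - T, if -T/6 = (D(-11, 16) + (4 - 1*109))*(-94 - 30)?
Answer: 73631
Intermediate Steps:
j(c) = -24 + c (j(c) = c - 24 = -24 + c)
T = -73656 (T = -6*((-5 - 1*(-11)) + (4 - 1*109))*(-94 - 30) = -6*((-5 + 11) + (4 - 109))*(-124) = -6*(6 - 105)*(-124) = -(-594)*(-124) = -6*12276 = -73656)
j(-1) - T = (-24 - 1) - 1*(-73656) = -25 + 73656 = 73631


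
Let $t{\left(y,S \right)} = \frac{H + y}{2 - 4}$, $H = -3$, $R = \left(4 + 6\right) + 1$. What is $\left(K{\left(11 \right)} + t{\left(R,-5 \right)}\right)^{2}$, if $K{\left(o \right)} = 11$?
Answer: $49$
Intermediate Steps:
$R = 11$ ($R = 10 + 1 = 11$)
$t{\left(y,S \right)} = \frac{3}{2} - \frac{y}{2}$ ($t{\left(y,S \right)} = \frac{-3 + y}{2 - 4} = \frac{-3 + y}{-2} = \left(-3 + y\right) \left(- \frac{1}{2}\right) = \frac{3}{2} - \frac{y}{2}$)
$\left(K{\left(11 \right)} + t{\left(R,-5 \right)}\right)^{2} = \left(11 + \left(\frac{3}{2} - \frac{11}{2}\right)\right)^{2} = \left(11 - 4\right)^{2} = 7^{2} = 49$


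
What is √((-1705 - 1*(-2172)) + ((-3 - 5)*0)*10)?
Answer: √467 ≈ 21.610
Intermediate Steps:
√((-1705 - 1*(-2172)) + ((-3 - 5)*0)*10) = √((-1705 + 2172) - 8*0*10) = √(467 + 0*10) = √(467 + 0) = √467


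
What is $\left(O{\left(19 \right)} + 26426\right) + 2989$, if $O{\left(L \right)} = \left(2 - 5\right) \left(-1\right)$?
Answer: $29418$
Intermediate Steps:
$O{\left(L \right)} = 3$ ($O{\left(L \right)} = \left(-3\right) \left(-1\right) = 3$)
$\left(O{\left(19 \right)} + 26426\right) + 2989 = \left(3 + 26426\right) + 2989 = 26429 + 2989 = 29418$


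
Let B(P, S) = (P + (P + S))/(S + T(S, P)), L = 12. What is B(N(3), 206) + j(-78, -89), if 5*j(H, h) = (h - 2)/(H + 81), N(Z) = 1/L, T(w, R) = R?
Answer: -187933/37095 ≈ -5.0663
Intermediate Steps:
N(Z) = 1/12
B(P, S) = (S + 2*P)/(P + S) (B(P, S) = (P + (P + S))/(S + P) = (S + 2*P)/(P + S))
j(H, h) = (-2 + h)/(5*(81 + H)) (j(H, h) = ((h - 2)/(H + 81))/5 = ((-2 + h)/(81 + H))/5 = (-2 + h)/(5*(81 + H)))
B(N(3), 206) + j(-78, -89) = (206 + 2*(1/12))/(1/12 + 206) + (-2 - 89)/(5*(81 - 78)) = (206 + 1/6)/(2473/12) + (1/5)*(-91)/3 = (12/2473)*(1237/6) + (1/5)*(1/3)*(-91) = 2474/2473 - 91/15 = -187933/37095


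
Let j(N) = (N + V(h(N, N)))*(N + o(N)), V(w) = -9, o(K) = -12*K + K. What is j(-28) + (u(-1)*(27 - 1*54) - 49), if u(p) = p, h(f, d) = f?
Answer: -10382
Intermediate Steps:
o(K) = -11*K
j(N) = -10*N*(-9 + N) (j(N) = (N - 9)*(N - 11*N) = (-9 + N)*(-10*N) = -10*N*(-9 + N))
j(-28) + (u(-1)*(27 - 1*54) - 49) = 10*(-28)*(9 - 1*(-28)) + (-(27 - 1*54) - 49) = 10*(-28)*(9 + 28) + (-(27 - 54) - 49) = 10*(-28)*37 + (-1*(-27) - 49) = -10360 + (27 - 49) = -10360 - 22 = -10382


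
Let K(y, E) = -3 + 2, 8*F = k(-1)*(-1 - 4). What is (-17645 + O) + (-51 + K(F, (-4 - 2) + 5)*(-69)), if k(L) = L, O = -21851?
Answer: -39478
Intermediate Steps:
F = 5/8 (F = (-(-1 - 4))/8 = (-1*(-5))/8 = (⅛)*5 = 5/8 ≈ 0.62500)
K(y, E) = -1
(-17645 + O) + (-51 + K(F, (-4 - 2) + 5)*(-69)) = (-17645 - 21851) + (-51 - 1*(-69)) = -39496 + (-51 + 69) = -39496 + 18 = -39478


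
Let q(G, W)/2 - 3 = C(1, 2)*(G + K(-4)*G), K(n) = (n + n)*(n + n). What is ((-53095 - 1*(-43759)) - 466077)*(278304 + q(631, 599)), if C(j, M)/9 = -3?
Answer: 920637274500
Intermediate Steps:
K(n) = 4*n**2 (K(n) = (2*n)*(2*n) = 4*n**2)
C(j, M) = -27 (C(j, M) = 9*(-3) = -27)
q(G, W) = 6 - 3510*G (q(G, W) = 6 + 2*(-27*(G + (4*(-4)**2)*G)) = 6 + 2*(-27*(G + (4*16)*G)) = 6 + 2*(-27*(G + 64*G)) = 6 + 2*(-1755*G) = 6 - 3510*G)
((-53095 - 1*(-43759)) - 466077)*(278304 + q(631, 599)) = ((-53095 - 1*(-43759)) - 466077)*(278304 + (6 - 3510*631)) = ((-53095 + 43759) - 466077)*(278304 + (6 - 2214810)) = (-9336 - 466077)*(278304 - 2214804) = -475413*(-1936500) = 920637274500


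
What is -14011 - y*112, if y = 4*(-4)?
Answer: -12219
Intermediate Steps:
y = -16
-14011 - y*112 = -14011 - (-16)*112 = -14011 - 1*(-1792) = -14011 + 1792 = -12219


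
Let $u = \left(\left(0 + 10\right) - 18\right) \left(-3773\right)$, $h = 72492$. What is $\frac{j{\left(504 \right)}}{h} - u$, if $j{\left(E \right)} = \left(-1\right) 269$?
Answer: $- \frac{2188098797}{72492} \approx -30184.0$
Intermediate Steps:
$j{\left(E \right)} = -269$
$u = 30184$ ($u = \left(10 - 18\right) \left(-3773\right) = \left(-8\right) \left(-3773\right) = 30184$)
$\frac{j{\left(504 \right)}}{h} - u = - \frac{269}{72492} - 30184 = - \frac{2188098797}{72492}$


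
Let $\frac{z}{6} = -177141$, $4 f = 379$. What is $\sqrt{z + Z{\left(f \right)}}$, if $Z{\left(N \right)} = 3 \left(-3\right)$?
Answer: $3 i \sqrt{118095} \approx 1030.9 i$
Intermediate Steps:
$f = \frac{379}{4}$ ($f = \frac{1}{4} \cdot 379 = \frac{379}{4} \approx 94.75$)
$z = -1062846$ ($z = 6 \left(-177141\right) = -1062846$)
$Z{\left(N \right)} = -9$
$\sqrt{z + Z{\left(f \right)}} = \sqrt{-1062846 - 9} = \sqrt{-1062855} = 3 i \sqrt{118095}$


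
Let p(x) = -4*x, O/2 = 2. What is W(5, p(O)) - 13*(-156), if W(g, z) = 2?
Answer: 2030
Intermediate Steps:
O = 4 (O = 2*2 = 4)
W(5, p(O)) - 13*(-156) = 2 - 13*(-156) = 2 + 2028 = 2030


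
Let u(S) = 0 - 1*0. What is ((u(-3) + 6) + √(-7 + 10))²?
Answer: (6 + √3)² ≈ 59.785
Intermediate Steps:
u(S) = 0 (u(S) = 0 + 0 = 0)
((u(-3) + 6) + √(-7 + 10))² = ((0 + 6) + √(-7 + 10))² = (6 + √3)²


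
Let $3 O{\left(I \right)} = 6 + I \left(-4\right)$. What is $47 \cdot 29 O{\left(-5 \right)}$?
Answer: $\frac{35438}{3} \approx 11813.0$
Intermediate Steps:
$O{\left(I \right)} = 2 - \frac{4 I}{3}$ ($O{\left(I \right)} = \frac{6 + I \left(-4\right)}{3} = \frac{6 - 4 I}{3} = 2 - \frac{4 I}{3}$)
$47 \cdot 29 O{\left(-5 \right)} = 47 \cdot 29 \left(2 - - \frac{20}{3}\right) = 1363 \left(2 + \frac{20}{3}\right) = 1363 \cdot \frac{26}{3} = \frac{35438}{3}$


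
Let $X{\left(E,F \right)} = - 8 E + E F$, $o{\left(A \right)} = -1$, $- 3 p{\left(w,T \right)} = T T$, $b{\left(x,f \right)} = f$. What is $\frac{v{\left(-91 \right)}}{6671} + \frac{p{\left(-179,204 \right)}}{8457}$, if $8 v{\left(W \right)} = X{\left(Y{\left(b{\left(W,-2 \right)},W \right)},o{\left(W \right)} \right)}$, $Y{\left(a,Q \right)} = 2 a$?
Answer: $- \frac{61668037}{37611098} \approx -1.6396$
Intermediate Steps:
$p{\left(w,T \right)} = - \frac{T^{2}}{3}$ ($p{\left(w,T \right)} = - \frac{T T}{3} = - \frac{T^{2}}{3}$)
$v{\left(W \right)} = \frac{9}{2}$ ($v{\left(W \right)} = \frac{2 \left(-2\right) \left(-8 - 1\right)}{8} = \frac{\left(-4\right) \left(-9\right)}{8} = \frac{1}{8} \cdot 36 = \frac{9}{2}$)
$\frac{v{\left(-91 \right)}}{6671} + \frac{p{\left(-179,204 \right)}}{8457} = \frac{9}{2 \cdot 6671} + \frac{\left(- \frac{1}{3}\right) 204^{2}}{8457} = \frac{9}{2} \cdot \frac{1}{6671} + \left(- \frac{1}{3}\right) 41616 \cdot \frac{1}{8457} = \frac{9}{13342} - \frac{4624}{2819} = - \frac{61668037}{37611098}$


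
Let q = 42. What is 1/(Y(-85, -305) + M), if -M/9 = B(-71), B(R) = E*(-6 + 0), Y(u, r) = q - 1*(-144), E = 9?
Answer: 1/672 ≈ 0.0014881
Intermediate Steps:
Y(u, r) = 186 (Y(u, r) = 42 - 1*(-144) = 42 + 144 = 186)
B(R) = -54 (B(R) = 9*(-6 + 0) = 9*(-6) = -54)
M = 486 (M = -9*(-54) = 486)
1/(Y(-85, -305) + M) = 1/(186 + 486) = 1/672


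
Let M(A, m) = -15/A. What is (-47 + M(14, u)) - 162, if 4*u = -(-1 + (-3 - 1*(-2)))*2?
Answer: -2941/14 ≈ -210.07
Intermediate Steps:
u = 1 (u = (-(-1 + (-3 - 1*(-2)))*2)/4 = (-(-1 + (-3 + 2))*2)/4 = (-(-1 - 1)*2)/4 = (-(-2)*2)/4 = (-1*(-4))/4 = (1/4)*4 = 1)
(-47 + M(14, u)) - 162 = (-47 - 15/14) - 162 = -673/14 - 162 = -2941/14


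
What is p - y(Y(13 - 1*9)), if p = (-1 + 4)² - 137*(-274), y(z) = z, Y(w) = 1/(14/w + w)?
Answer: 563203/15 ≈ 37547.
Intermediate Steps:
Y(w) = 1/(w + 14/w)
p = 37547 (p = 3² + 37538 = 9 + 37538 = 37547)
p - y(Y(13 - 1*9)) = 37547 - (13 - 1*9)/(14 + (13 - 1*9)²) = 37547 - (13 - 9)/(14 + (13 - 9)²) = 37547 - 4/(14 + 4²) = 37547 - 4/(14 + 16) = 37547 - 4/30 = 37547 - 1*2/15 = 37547 - 2/15 = 563203/15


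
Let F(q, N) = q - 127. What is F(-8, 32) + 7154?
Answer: 7019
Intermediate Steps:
F(q, N) = -127 + q
F(-8, 32) + 7154 = (-127 - 8) + 7154 = -135 + 7154 = 7019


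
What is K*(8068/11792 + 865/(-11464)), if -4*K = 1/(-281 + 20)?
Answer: 5143217/8820722592 ≈ 0.00058308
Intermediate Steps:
K = 1/1044 (K = -1/(4*(-281 + 20)) = -1/4/(-261) = -1/4*(-1/261) = 1/1044 ≈ 0.00095785)
K*(8068/11792 + 865/(-11464)) = (8068/11792 + 865/(-11464))/1044 = (8068*(1/11792) + 865*(-1/11464))/1044 = (2017/2948 - 865/11464)/1044 = (1/1044)*(5143217/8448968) = 5143217/8820722592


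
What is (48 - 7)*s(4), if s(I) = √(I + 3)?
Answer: 41*√7 ≈ 108.48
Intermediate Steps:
s(I) = √(3 + I)
(48 - 7)*s(4) = (48 - 7)*√(3 + 4) = 41*√7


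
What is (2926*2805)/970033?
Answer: 8207430/970033 ≈ 8.4610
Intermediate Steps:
(2926*2805)/970033 = 8207430*(1/970033) = 8207430/970033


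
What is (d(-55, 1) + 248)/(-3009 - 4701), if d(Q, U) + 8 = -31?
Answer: -209/7710 ≈ -0.027108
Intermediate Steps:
d(Q, U) = -39 (d(Q, U) = -8 - 31 = -39)
(d(-55, 1) + 248)/(-3009 - 4701) = (-39 + 248)/(-3009 - 4701) = 209/(-7710) = 209*(-1/7710) = -209/7710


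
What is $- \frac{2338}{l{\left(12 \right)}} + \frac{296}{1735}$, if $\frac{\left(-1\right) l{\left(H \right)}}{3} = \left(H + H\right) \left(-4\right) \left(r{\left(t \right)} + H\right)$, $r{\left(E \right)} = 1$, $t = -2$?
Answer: $- \frac{1474103}{3247920} \approx -0.45386$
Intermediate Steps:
$l{\left(H \right)} = 24 H \left(1 + H\right)$ ($l{\left(H \right)} = - 3 \left(H + H\right) \left(-4\right) \left(1 + H\right) = - 3 \cdot 2 H \left(-4\right) \left(1 + H\right) = - 3 - 8 H \left(1 + H\right) = - 3 \left(- 8 H \left(1 + H\right)\right) = 24 H \left(1 + H\right)$)
$- \frac{2338}{l{\left(12 \right)}} + \frac{296}{1735} = - \frac{2338}{24 \cdot 12 \left(1 + 12\right)} + \frac{296}{1735} = - \frac{2338}{24 \cdot 12 \cdot 13} + 296 \cdot \frac{1}{1735} = - \frac{2338}{3744} + \frac{296}{1735} = \left(-2338\right) \frac{1}{3744} + \frac{296}{1735} = - \frac{1169}{1872} + \frac{296}{1735} = - \frac{1474103}{3247920}$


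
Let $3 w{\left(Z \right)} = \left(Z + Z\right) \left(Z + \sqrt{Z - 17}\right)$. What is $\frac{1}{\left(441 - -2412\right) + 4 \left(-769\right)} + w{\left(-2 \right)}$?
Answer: $\frac{1781}{669} - \frac{4 i \sqrt{19}}{3} \approx 2.6622 - 5.8119 i$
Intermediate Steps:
$w{\left(Z \right)} = \frac{2 Z \left(Z + \sqrt{-17 + Z}\right)}{3}$ ($w{\left(Z \right)} = \frac{\left(Z + Z\right) \left(Z + \sqrt{Z - 17}\right)}{3} = \frac{2 Z \left(Z + \sqrt{-17 + Z}\right)}{3}$)
$\frac{1}{\left(441 - -2412\right) + 4 \left(-769\right)} + w{\left(-2 \right)} = \frac{1}{\left(441 - -2412\right) + 4 \left(-769\right)} + \frac{2}{3} \left(-2\right) \left(-2 + \sqrt{-17 - 2}\right) = \frac{1}{\left(441 + 2412\right) - 3076} + \frac{2}{3} \left(-2\right) \left(-2 + \sqrt{-19}\right) = \frac{1}{2853 - 3076} + \frac{2}{3} \left(-2\right) \left(-2 + i \sqrt{19}\right) = \frac{1}{-223} + \left(\frac{8}{3} - \frac{4 i \sqrt{19}}{3}\right) = - \frac{1}{223} + \left(\frac{8}{3} - \frac{4 i \sqrt{19}}{3}\right) = \frac{1781}{669} - \frac{4 i \sqrt{19}}{3}$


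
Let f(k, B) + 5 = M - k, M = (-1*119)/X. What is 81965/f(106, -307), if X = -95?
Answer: -598975/802 ≈ -746.85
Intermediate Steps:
M = 119/95 (M = -1*119/(-95) = -119*(-1/95) = 119/95 ≈ 1.2526)
f(k, B) = -356/95 - k (f(k, B) = -5 + (119/95 - k) = -356/95 - k)
81965/f(106, -307) = 81965/(-356/95 - 1*106) = 81965/(-356/95 - 106) = 81965/(-10426/95) = 81965*(-95/10426) = -598975/802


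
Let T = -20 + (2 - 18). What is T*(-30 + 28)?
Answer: 72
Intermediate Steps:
T = -36 (T = -20 - 16 = -36)
T*(-30 + 28) = -36*(-30 + 28) = -36*(-2) = 72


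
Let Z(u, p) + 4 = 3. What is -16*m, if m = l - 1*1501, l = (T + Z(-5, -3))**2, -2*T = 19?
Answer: 22252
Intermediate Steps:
T = -19/2 (T = -1/2*19 = -19/2 ≈ -9.5000)
Z(u, p) = -1 (Z(u, p) = -4 + 3 = -1)
l = 441/4 (l = (-19/2 - 1)**2 = (-21/2)**2 = 441/4 ≈ 110.25)
m = -5563/4 (m = 441/4 - 1*1501 = 441/4 - 1501 = -5563/4 ≈ -1390.8)
-16*m = -16*(-5563/4) = 22252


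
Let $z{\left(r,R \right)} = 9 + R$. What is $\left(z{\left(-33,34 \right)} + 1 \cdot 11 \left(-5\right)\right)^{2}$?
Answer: $144$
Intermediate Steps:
$\left(z{\left(-33,34 \right)} + 1 \cdot 11 \left(-5\right)\right)^{2} = \left(\left(9 + 34\right) + 1 \cdot 11 \left(-5\right)\right)^{2} = \left(43 + 11 \left(-5\right)\right)^{2} = \left(43 - 55\right)^{2} = \left(-12\right)^{2} = 144$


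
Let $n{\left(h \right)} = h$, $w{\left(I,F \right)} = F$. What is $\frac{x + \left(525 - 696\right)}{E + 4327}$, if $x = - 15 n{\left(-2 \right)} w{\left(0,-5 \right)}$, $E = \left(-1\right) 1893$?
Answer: $- \frac{321}{2434} \approx -0.13188$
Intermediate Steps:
$E = -1893$
$x = -150$ ($x = \left(-15\right) \left(-2\right) \left(-5\right) = 30 \left(-5\right) = -150$)
$\frac{x + \left(525 - 696\right)}{E + 4327} = \frac{-150 + \left(525 - 696\right)}{-1893 + 4327} = \frac{-150 - 171}{2434} = \left(-321\right) \frac{1}{2434} = - \frac{321}{2434}$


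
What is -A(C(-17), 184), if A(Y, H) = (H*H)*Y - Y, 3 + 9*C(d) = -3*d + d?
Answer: -349835/3 ≈ -1.1661e+5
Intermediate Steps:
C(d) = -⅓ - 2*d/9 (C(d) = -⅓ + (-3*d + d)/9 = -⅓ + (-2*d)/9 = -⅓ - 2*d/9)
A(Y, H) = -Y + Y*H² (A(Y, H) = H²*Y - Y = Y*H² - Y = -Y + Y*H²)
-A(C(-17), 184) = -(-⅓ - 2/9*(-17))*(-1 + 184²) = -(-⅓ + 34/9)*(-1 + 33856) = -31*33855/9 = -1*349835/3 = -349835/3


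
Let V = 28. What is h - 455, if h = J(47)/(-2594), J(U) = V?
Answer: -590149/1297 ≈ -455.01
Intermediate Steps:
J(U) = 28
h = -14/1297 (h = 28/(-2594) = 28*(-1/2594) = -14/1297 ≈ -0.010794)
h - 455 = -14/1297 - 455 = -590149/1297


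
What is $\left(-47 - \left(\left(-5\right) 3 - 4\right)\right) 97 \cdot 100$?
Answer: $-271600$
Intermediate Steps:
$\left(-47 - \left(\left(-5\right) 3 - 4\right)\right) 97 \cdot 100 = \left(-47 - \left(-15 - 4\right)\right) 97 \cdot 100 = \left(-47 - -19\right) 97 \cdot 100 = \left(-47 + 19\right) 97 \cdot 100 = \left(-28\right) 97 \cdot 100 = \left(-2716\right) 100 = -271600$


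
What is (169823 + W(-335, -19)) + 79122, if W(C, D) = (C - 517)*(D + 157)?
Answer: 131369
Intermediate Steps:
W(C, D) = (-517 + C)*(157 + D)
(169823 + W(-335, -19)) + 79122 = (169823 + (-81169 - 517*(-19) + 157*(-335) - 335*(-19))) + 79122 = (169823 + (-81169 + 9823 - 52595 + 6365)) + 79122 = (169823 - 117576) + 79122 = 52247 + 79122 = 131369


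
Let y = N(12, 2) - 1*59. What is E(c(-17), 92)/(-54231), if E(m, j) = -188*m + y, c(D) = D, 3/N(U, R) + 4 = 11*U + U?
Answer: -439183/7592340 ≈ -0.057846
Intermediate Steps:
N(U, R) = 3/(-4 + 12*U) (N(U, R) = 3/(-4 + (11*U + U)) = 3/(-4 + 12*U))
y = -8257/140 (y = 3/(4*(-1 + 3*12)) - 1*59 = 3/(4*(-1 + 36)) - 59 = (3/4)/35 - 59 = (3/4)*(1/35) - 59 = 3/140 - 59 = -8257/140 ≈ -58.979)
E(m, j) = -8257/140 - 188*m (E(m, j) = -188*m - 8257/140 = -8257/140 - 188*m)
E(c(-17), 92)/(-54231) = (-8257/140 - 188*(-17))/(-54231) = (-8257/140 + 3196)*(-1/54231) = (439183/140)*(-1/54231) = -439183/7592340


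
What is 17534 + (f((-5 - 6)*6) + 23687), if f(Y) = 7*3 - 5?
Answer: 41237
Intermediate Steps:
f(Y) = 16 (f(Y) = 21 - 5 = 16)
17534 + (f((-5 - 6)*6) + 23687) = 17534 + (16 + 23687) = 17534 + 23703 = 41237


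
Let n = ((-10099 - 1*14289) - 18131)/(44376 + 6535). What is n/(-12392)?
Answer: 42519/630889112 ≈ 6.7395e-5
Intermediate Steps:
n = -42519/50911 (n = ((-10099 - 14289) - 18131)/50911 = (-24388 - 18131)*(1/50911) = -42519*1/50911 = -42519/50911 ≈ -0.83516)
n/(-12392) = -42519/50911/(-12392) = -42519/50911*(-1/12392) = 42519/630889112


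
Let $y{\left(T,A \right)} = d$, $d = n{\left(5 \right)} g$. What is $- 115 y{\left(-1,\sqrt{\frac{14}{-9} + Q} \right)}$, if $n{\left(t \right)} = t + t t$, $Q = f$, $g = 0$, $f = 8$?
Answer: $0$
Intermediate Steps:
$Q = 8$
$n{\left(t \right)} = t + t^{2}$
$d = 0$ ($d = 5 \left(1 + 5\right) 0 = 5 \cdot 6 \cdot 0 = 30 \cdot 0 = 0$)
$y{\left(T,A \right)} = 0$
$- 115 y{\left(-1,\sqrt{\frac{14}{-9} + Q} \right)} = \left(-115\right) 0 = 0$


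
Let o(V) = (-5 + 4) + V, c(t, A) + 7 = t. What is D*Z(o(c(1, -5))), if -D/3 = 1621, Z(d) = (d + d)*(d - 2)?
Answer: -612738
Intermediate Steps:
c(t, A) = -7 + t
o(V) = -1 + V
Z(d) = 2*d*(-2 + d) (Z(d) = (2*d)*(-2 + d) = 2*d*(-2 + d))
D = -4863 (D = -3*1621 = -4863)
D*Z(o(c(1, -5))) = -9726*(-1 + (-7 + 1))*(-2 + (-1 + (-7 + 1))) = -9726*(-1 - 6)*(-2 + (-1 - 6)) = -9726*(-7)*(-2 - 7) = -9726*(-7)*(-9) = -4863*126 = -612738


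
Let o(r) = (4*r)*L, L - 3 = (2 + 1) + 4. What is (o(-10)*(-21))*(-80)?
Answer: -672000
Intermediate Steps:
L = 10 (L = 3 + ((2 + 1) + 4) = 3 + (3 + 4) = 3 + 7 = 10)
o(r) = 40*r (o(r) = (4*r)*10 = 40*r)
(o(-10)*(-21))*(-80) = ((40*(-10))*(-21))*(-80) = -400*(-21)*(-80) = 8400*(-80) = -672000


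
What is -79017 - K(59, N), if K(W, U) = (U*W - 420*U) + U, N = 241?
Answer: 7743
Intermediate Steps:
K(W, U) = -419*U + U*W (K(W, U) = (-420*U + U*W) + U = -419*U + U*W)
-79017 - K(59, N) = -79017 - 241*(-419 + 59) = -79017 - 241*(-360) = -79017 - 1*(-86760) = -79017 + 86760 = 7743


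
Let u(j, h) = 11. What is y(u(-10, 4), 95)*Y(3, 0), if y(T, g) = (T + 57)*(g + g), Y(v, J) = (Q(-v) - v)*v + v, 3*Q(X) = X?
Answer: -116280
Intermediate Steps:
Q(X) = X/3
Y(v, J) = v - 4*v²/3 (Y(v, J) = ((-v)/3 - v)*v + v = (-v/3 - v)*v + v = (-4*v/3)*v + v = -4*v²/3 + v = v - 4*v²/3)
y(T, g) = 2*g*(57 + T) (y(T, g) = (57 + T)*(2*g) = 2*g*(57 + T))
y(u(-10, 4), 95)*Y(3, 0) = (2*95*(57 + 11))*((⅓)*3*(3 - 4*3)) = (2*95*68)*((⅓)*3*(3 - 12)) = 12920*((⅓)*3*(-9)) = 12920*(-9) = -116280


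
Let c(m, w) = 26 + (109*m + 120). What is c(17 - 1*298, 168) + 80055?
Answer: 49572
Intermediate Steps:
c(m, w) = 146 + 109*m (c(m, w) = 26 + (120 + 109*m) = 146 + 109*m)
c(17 - 1*298, 168) + 80055 = (146 + 109*(17 - 1*298)) + 80055 = (146 + 109*(17 - 298)) + 80055 = (146 + 109*(-281)) + 80055 = (146 - 30629) + 80055 = -30483 + 80055 = 49572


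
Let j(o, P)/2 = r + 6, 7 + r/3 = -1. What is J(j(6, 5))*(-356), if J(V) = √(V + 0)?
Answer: -2136*I ≈ -2136.0*I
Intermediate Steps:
r = -24 (r = -21 + 3*(-1) = -21 - 3 = -24)
j(o, P) = -36 (j(o, P) = 2*(-24 + 6) = 2*(-18) = -36)
J(V) = √V
J(j(6, 5))*(-356) = √(-36)*(-356) = (6*I)*(-356) = -2136*I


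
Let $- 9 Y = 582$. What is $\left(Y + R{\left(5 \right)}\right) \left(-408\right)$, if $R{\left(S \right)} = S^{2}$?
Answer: $16184$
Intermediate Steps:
$Y = - \frac{194}{3}$ ($Y = \left(- \frac{1}{9}\right) 582 = - \frac{194}{3} \approx -64.667$)
$\left(Y + R{\left(5 \right)}\right) \left(-408\right) = \left(- \frac{194}{3} + 5^{2}\right) \left(-408\right) = \left(- \frac{194}{3} + 25\right) \left(-408\right) = \left(- \frac{119}{3}\right) \left(-408\right) = 16184$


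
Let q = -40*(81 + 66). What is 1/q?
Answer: -1/5880 ≈ -0.00017007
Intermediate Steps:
q = -5880 (q = -40*147 = -5880)
1/q = 1/(-5880) = -1/5880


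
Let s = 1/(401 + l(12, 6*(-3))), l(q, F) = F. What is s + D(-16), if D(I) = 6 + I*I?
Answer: 100347/383 ≈ 262.00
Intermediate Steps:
D(I) = 6 + I²
s = 1/383 (s = 1/(401 + 6*(-3)) = 1/(401 - 18) = 1/383 ≈ 0.0026110)
s + D(-16) = 1/383 + (6 + (-16)²) = 1/383 + (6 + 256) = 1/383 + 262 = 100347/383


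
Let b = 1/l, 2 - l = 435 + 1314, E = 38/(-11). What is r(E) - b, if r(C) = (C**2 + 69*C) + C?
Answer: -48594431/211387 ≈ -229.88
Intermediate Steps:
E = -38/11 (E = 38*(-1/11) = -38/11 ≈ -3.4545)
l = -1747 (l = 2 - (435 + 1314) = 2 - 1*1749 = 2 - 1749 = -1747)
r(C) = C**2 + 70*C
b = -1/1747 (b = 1/(-1747) = -1/1747 ≈ -0.00057241)
r(E) - b = -38*(70 - 38/11)/11 - 1*(-1/1747) = -38/11*732/11 + 1/1747 = -27816/121 + 1/1747 = -48594431/211387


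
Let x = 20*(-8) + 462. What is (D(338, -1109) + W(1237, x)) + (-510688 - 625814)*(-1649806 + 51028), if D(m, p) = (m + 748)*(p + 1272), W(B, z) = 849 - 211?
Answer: 1817014572212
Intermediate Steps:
x = 302 (x = -160 + 462 = 302)
W(B, z) = 638
D(m, p) = (748 + m)*(1272 + p)
(D(338, -1109) + W(1237, x)) + (-510688 - 625814)*(-1649806 + 51028) = ((951456 + 748*(-1109) + 1272*338 + 338*(-1109)) + 638) + (-510688 - 625814)*(-1649806 + 51028) = ((951456 - 829532 + 429936 - 374842) + 638) - 1136502*(-1598778) = (177018 + 638) + 1817014394556 = 177656 + 1817014394556 = 1817014572212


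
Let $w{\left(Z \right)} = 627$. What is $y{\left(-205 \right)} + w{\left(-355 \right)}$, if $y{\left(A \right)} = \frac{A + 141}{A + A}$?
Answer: $\frac{128567}{205} \approx 627.16$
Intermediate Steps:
$y{\left(A \right)} = \frac{141 + A}{2 A}$
$y{\left(-205 \right)} + w{\left(-355 \right)} = \frac{141 - 205}{2 \left(-205\right)} + 627 = \frac{1}{2} \left(- \frac{1}{205}\right) \left(-64\right) + 627 = \frac{32}{205} + 627 = \frac{128567}{205}$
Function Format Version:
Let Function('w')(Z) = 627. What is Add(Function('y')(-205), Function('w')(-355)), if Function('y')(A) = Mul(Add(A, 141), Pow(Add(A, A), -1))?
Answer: Rational(128567, 205) ≈ 627.16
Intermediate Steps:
Function('y')(A) = Mul(Rational(1, 2), Pow(A, -1), Add(141, A)) (Function('y')(A) = Mul(Add(141, A), Pow(Mul(2, A), -1)) = Mul(Add(141, A), Mul(Rational(1, 2), Pow(A, -1))) = Mul(Rational(1, 2), Pow(A, -1), Add(141, A)))
Add(Function('y')(-205), Function('w')(-355)) = Add(Mul(Rational(1, 2), Pow(-205, -1), Add(141, -205)), 627) = Add(Mul(Rational(1, 2), Rational(-1, 205), -64), 627) = Add(Rational(32, 205), 627) = Rational(128567, 205)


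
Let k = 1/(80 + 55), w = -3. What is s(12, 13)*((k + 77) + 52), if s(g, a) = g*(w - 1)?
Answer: -278656/45 ≈ -6192.4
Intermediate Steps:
k = 1/135 ≈ 0.0074074
s(g, a) = -4*g (s(g, a) = g*(-3 - 1) = g*(-4) = -4*g)
s(12, 13)*((k + 77) + 52) = (-4*12)*((1/135 + 77) + 52) = -48*(10396/135 + 52) = -48*17416/135 = -278656/45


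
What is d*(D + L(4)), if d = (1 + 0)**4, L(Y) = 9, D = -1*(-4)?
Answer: 13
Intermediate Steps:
D = 4
d = 1 (d = 1**4 = 1)
d*(D + L(4)) = 1*(4 + 9) = 1*13 = 13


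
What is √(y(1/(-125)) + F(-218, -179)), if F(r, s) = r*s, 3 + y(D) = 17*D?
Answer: √24386790/25 ≈ 197.53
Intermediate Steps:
y(D) = -3 + 17*D
√(y(1/(-125)) + F(-218, -179)) = √((-3 + 17/(-125)) - 218*(-179)) = √((-3 + 17*(-1/125)) + 39022) = √((-3 - 17/125) + 39022) = √(-392/125 + 39022) = √(4877358/125) = √24386790/25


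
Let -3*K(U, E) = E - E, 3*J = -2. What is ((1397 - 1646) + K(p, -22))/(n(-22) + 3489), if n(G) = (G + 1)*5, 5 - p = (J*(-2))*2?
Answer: -83/1128 ≈ -0.073582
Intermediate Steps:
J = -⅔ (J = (⅓)*(-2) = -⅔ ≈ -0.66667)
p = 7/3 (p = 5 - (-⅔*(-2))*2 = 5 - 4*2/3 = 5 - 1*8/3 = 5 - 8/3 = 7/3 ≈ 2.3333)
n(G) = 5 + 5*G (n(G) = (1 + G)*5 = 5 + 5*G)
K(U, E) = 0 (K(U, E) = -(E - E)/3 = -⅓*0 = 0)
((1397 - 1646) + K(p, -22))/(n(-22) + 3489) = ((1397 - 1646) + 0)/((5 + 5*(-22)) + 3489) = (-249 + 0)/((5 - 110) + 3489) = -249/(-105 + 3489) = -249/3384 = -249*1/3384 = -83/1128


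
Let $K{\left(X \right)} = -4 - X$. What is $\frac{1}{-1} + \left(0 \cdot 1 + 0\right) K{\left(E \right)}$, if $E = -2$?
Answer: $-1$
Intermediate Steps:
$\frac{1}{-1} + \left(0 \cdot 1 + 0\right) K{\left(E \right)} = \frac{1}{-1} + \left(0 \cdot 1 + 0\right) \left(-4 - -2\right) = -1 + \left(0 + 0\right) \left(-4 + 2\right) = -1 + 0 \left(-2\right) = -1 + 0 = -1$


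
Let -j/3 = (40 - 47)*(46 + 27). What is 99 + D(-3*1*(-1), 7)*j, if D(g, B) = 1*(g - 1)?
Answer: 3165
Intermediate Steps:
j = 1533 (j = -3*(40 - 47)*(46 + 27) = -(-21)*73 = -3*(-511) = 1533)
D(g, B) = -1 + g (D(g, B) = 1*(-1 + g) = -1 + g)
99 + D(-3*1*(-1), 7)*j = 99 + (-1 - 3*1*(-1))*1533 = 99 + (-1 - 3*(-1))*1533 = 99 + (-1 + 3)*1533 = 99 + 2*1533 = 99 + 3066 = 3165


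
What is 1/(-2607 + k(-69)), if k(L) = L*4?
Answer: -1/2883 ≈ -0.00034686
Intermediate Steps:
k(L) = 4*L
1/(-2607 + k(-69)) = 1/(-2607 + 4*(-69)) = 1/(-2607 - 276) = 1/(-2883) = -1/2883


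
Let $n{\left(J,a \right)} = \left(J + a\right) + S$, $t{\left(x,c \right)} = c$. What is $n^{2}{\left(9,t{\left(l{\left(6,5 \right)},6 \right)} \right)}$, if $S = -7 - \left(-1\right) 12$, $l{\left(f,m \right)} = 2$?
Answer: $400$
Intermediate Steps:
$S = 5$ ($S = -7 - -12 = -7 + 12 = 5$)
$n{\left(J,a \right)} = 5 + J + a$ ($n{\left(J,a \right)} = \left(J + a\right) + 5 = 5 + J + a$)
$n^{2}{\left(9,t{\left(l{\left(6,5 \right)},6 \right)} \right)} = \left(5 + 9 + 6\right)^{2} = 20^{2} = 400$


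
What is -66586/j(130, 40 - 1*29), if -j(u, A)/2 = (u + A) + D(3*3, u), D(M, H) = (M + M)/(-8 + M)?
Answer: 33293/159 ≈ 209.39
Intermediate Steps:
D(M, H) = 2*M/(-8 + M) (D(M, H) = (2*M)/(-8 + M) = 2*M/(-8 + M))
j(u, A) = -36 - 2*A - 2*u (j(u, A) = -2*((u + A) + 2*(3*3)/(-8 + 3*3)) = -2*((A + u) + 2*9/(-8 + 9)) = -2*((A + u) + 2*9/1) = -2*((A + u) + 2*9*1) = -2*((A + u) + 18) = -2*(18 + A + u) = -36 - 2*A - 2*u)
-66586/j(130, 40 - 1*29) = -66586/(-36 - 2*(40 - 1*29) - 2*130) = -66586/(-36 - 2*(40 - 29) - 260) = -66586/(-36 - 2*11 - 260) = -66586/(-36 - 22 - 260) = -66586/(-318) = -66586*(-1/318) = 33293/159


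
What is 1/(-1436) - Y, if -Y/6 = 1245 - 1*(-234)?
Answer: 12743063/1436 ≈ 8874.0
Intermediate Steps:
Y = -8874 (Y = -6*(1245 - 1*(-234)) = -6*(1245 + 234) = -6*1479 = -8874)
1/(-1436) - Y = 1/(-1436) - 1*(-8874) = -1/1436 + 8874 = 12743063/1436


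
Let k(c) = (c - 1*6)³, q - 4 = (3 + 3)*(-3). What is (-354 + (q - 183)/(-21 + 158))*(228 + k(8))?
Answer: -11492020/137 ≈ -83883.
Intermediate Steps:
q = -14 (q = 4 + (3 + 3)*(-3) = 4 + 6*(-3) = 4 - 18 = -14)
k(c) = (-6 + c)³ (k(c) = (c - 6)³ = (-6 + c)³)
(-354 + (q - 183)/(-21 + 158))*(228 + k(8)) = (-354 + (-14 - 183)/(-21 + 158))*(228 + (-6 + 8)³) = (-354 - 197/137)*(228 + 2³) = (-354 - 197*1/137)*(228 + 8) = (-354 - 197/137)*236 = -48695/137*236 = -11492020/137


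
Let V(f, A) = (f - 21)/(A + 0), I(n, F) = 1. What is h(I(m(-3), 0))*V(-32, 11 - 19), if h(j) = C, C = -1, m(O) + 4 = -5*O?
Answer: -53/8 ≈ -6.6250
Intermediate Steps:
m(O) = -4 - 5*O
h(j) = -1
V(f, A) = (-21 + f)/A
h(I(m(-3), 0))*V(-32, 11 - 19) = -(-21 - 32)/(11 - 19) = -(-53)/(-8) = -(-1)*(-53)/8 = -1*53/8 = -53/8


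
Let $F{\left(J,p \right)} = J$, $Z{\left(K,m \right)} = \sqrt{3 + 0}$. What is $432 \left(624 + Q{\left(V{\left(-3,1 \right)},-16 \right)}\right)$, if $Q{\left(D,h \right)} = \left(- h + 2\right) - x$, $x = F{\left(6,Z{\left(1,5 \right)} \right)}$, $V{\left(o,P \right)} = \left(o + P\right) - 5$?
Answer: $274752$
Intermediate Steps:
$Z{\left(K,m \right)} = \sqrt{3}$
$V{\left(o,P \right)} = -5 + P + o$ ($V{\left(o,P \right)} = \left(P + o\right) - 5 = -5 + P + o$)
$x = 6$
$Q{\left(D,h \right)} = -4 - h$ ($Q{\left(D,h \right)} = \left(- h + 2\right) - 6 = \left(2 - h\right) - 6 = -4 - h$)
$432 \left(624 + Q{\left(V{\left(-3,1 \right)},-16 \right)}\right) = 432 \left(624 - -12\right) = 432 \left(624 + \left(-4 + 16\right)\right) = 432 \left(624 + 12\right) = 432 \cdot 636 = 274752$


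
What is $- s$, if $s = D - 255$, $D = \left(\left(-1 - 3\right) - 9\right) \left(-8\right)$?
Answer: $151$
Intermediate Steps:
$D = 104$ ($D = \left(\left(-1 - 3\right) - 9\right) \left(-8\right) = \left(-4 - 9\right) \left(-8\right) = \left(-13\right) \left(-8\right) = 104$)
$s = -151$ ($s = 104 - 255 = -151$)
$- s = \left(-1\right) \left(-151\right) = 151$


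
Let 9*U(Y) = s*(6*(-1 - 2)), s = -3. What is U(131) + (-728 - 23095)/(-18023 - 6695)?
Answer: 172131/24718 ≈ 6.9638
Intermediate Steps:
U(Y) = 6 (U(Y) = (-18*(-1 - 2))/9 = (-18*(-3))/9 = (-3*(-18))/9 = (1/9)*54 = 6)
U(131) + (-728 - 23095)/(-18023 - 6695) = 6 + (-728 - 23095)/(-18023 - 6695) = 6 - 23823/(-24718) = 6 - 23823*(-1/24718) = 6 + 23823/24718 = 172131/24718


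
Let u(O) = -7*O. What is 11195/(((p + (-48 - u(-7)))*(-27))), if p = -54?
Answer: 11195/4077 ≈ 2.7459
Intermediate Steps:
11195/(((p + (-48 - u(-7)))*(-27))) = 11195/(((-54 + (-48 - (-7)*(-7)))*(-27))) = 11195/(((-54 + (-48 - 1*49))*(-27))) = 11195/(((-54 + (-48 - 49))*(-27))) = 11195/(((-54 - 97)*(-27))) = 11195/((-151*(-27))) = 11195/4077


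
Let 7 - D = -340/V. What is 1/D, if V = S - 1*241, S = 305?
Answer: 16/197 ≈ 0.081218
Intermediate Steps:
V = 64 (V = 305 - 1*241 = 305 - 241 = 64)
D = 197/16 (D = 7 - (-340)/64 = 7 - 1*(-85/16) = 7 + 85/16 = 197/16 ≈ 12.313)
1/D = 1/(197/16) = 16/197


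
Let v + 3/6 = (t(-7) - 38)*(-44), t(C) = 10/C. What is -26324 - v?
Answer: -392817/14 ≈ -28058.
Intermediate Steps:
v = 24281/14 (v = -1/2 + (10/(-7) - 38)*(-44) = -1/2 + (10*(-1/7) - 38)*(-44) = -1/2 + (-10/7 - 38)*(-44) = -1/2 - 276/7*(-44) = -1/2 + 12144/7 = 24281/14 ≈ 1734.4)
-26324 - v = -26324 - 1*24281/14 = -26324 - 24281/14 = -392817/14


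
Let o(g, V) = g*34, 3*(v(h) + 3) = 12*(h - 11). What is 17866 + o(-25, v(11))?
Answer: 17016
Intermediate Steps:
v(h) = -47 + 4*h (v(h) = -3 + (12*(h - 11))/3 = -3 + (12*(-11 + h))/3 = -3 + (-132 + 12*h)/3 = -3 + (-44 + 4*h) = -47 + 4*h)
o(g, V) = 34*g
17866 + o(-25, v(11)) = 17866 + 34*(-25) = 17866 - 850 = 17016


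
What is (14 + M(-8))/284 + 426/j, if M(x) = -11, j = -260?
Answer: -30051/18460 ≈ -1.6279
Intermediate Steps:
(14 + M(-8))/284 + 426/j = (14 - 11)/284 + 426/(-260) = 3*(1/284) + 426*(-1/260) = 3/284 - 213/130 = -30051/18460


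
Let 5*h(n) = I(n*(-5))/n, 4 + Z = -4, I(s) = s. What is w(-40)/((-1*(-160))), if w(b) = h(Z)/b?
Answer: 1/6400 ≈ 0.00015625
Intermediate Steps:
Z = -8 (Z = -4 - 4 = -8)
h(n) = -1 (h(n) = ((n*(-5))/n)/5 = ((-5*n)/n)/5 = (⅕)*(-5) = -1)
w(b) = -1/b
w(-40)/((-1*(-160))) = (-1/(-40))/((-1*(-160))) = -1*(-1/40)/160 = (1/40)*(1/160) = 1/6400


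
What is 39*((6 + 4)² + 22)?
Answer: 4758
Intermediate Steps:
39*((6 + 4)² + 22) = 39*(10² + 22) = 39*(100 + 22) = 39*122 = 4758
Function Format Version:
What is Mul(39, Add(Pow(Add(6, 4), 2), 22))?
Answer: 4758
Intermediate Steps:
Mul(39, Add(Pow(Add(6, 4), 2), 22)) = Mul(39, Add(Pow(10, 2), 22)) = Mul(39, Add(100, 22)) = Mul(39, 122) = 4758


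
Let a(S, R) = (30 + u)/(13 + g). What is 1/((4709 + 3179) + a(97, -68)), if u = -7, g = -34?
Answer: 21/165625 ≈ 0.00012679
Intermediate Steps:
a(S, R) = -23/21 (a(S, R) = (30 - 7)/(13 - 34) = 23/(-21) = 23*(-1/21) = -23/21)
1/((4709 + 3179) + a(97, -68)) = 1/((4709 + 3179) - 23/21) = 1/(7888 - 23/21) = 1/(165625/21) = 21/165625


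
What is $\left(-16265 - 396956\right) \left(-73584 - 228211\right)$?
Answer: $124708031695$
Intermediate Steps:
$\left(-16265 - 396956\right) \left(-73584 - 228211\right) = \left(-413221\right) \left(-301795\right) = 124708031695$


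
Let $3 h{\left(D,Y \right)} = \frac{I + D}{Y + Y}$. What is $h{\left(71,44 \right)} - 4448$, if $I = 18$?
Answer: $- \frac{1174183}{264} \approx -4447.7$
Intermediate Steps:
$h{\left(D,Y \right)} = \frac{18 + D}{6 Y}$ ($h{\left(D,Y \right)} = \frac{\left(18 + D\right) \frac{1}{Y + Y}}{3} = \frac{\left(18 + D\right) \frac{1}{2 Y}}{3} = \frac{\frac{1}{2} \frac{1}{Y} \left(18 + D\right)}{3} = \frac{18 + D}{6 Y}$)
$h{\left(71,44 \right)} - 4448 = \frac{18 + 71}{6 \cdot 44} - 4448 = \frac{1}{6} \cdot \frac{1}{44} \cdot 89 - 4448 = \frac{89}{264} - 4448 = - \frac{1174183}{264}$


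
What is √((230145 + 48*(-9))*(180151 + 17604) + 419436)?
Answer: √45427313751 ≈ 2.1314e+5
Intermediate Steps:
√((230145 + 48*(-9))*(180151 + 17604) + 419436) = √((230145 - 432)*197755 + 419436) = √(229713*197755 + 419436) = √(45426894315 + 419436) = √45427313751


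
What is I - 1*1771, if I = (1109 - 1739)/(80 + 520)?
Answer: -35441/20 ≈ -1772.1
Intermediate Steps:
I = -21/20 (I = -630/600 = -630*1/600 = -21/20 ≈ -1.0500)
I - 1*1771 = -21/20 - 1*1771 = -21/20 - 1771 = -35441/20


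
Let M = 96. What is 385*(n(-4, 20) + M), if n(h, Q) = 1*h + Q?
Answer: 43120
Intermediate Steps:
n(h, Q) = Q + h (n(h, Q) = h + Q = Q + h)
385*(n(-4, 20) + M) = 385*((20 - 4) + 96) = 385*(16 + 96) = 385*112 = 43120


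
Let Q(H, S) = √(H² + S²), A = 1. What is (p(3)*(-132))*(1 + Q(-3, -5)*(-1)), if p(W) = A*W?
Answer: -396 + 396*√34 ≈ 1913.1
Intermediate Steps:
p(W) = W (p(W) = 1*W = W)
(p(3)*(-132))*(1 + Q(-3, -5)*(-1)) = (3*(-132))*(1 + √((-3)² + (-5)²)*(-1)) = -396*(1 + √(9 + 25)*(-1)) = -396*(1 + √34*(-1)) = -396*(1 - √34) = -396 + 396*√34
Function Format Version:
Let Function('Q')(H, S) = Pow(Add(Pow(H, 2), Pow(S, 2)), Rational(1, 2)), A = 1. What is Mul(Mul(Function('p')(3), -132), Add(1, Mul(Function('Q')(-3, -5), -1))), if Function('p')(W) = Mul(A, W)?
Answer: Add(-396, Mul(396, Pow(34, Rational(1, 2)))) ≈ 1913.1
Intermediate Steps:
Function('p')(W) = W (Function('p')(W) = Mul(1, W) = W)
Mul(Mul(Function('p')(3), -132), Add(1, Mul(Function('Q')(-3, -5), -1))) = Mul(Mul(3, -132), Add(1, Mul(Pow(Add(Pow(-3, 2), Pow(-5, 2)), Rational(1, 2)), -1))) = Mul(-396, Add(1, Mul(Pow(Add(9, 25), Rational(1, 2)), -1))) = Mul(-396, Add(1, Mul(Pow(34, Rational(1, 2)), -1))) = Mul(-396, Add(1, Mul(-1, Pow(34, Rational(1, 2))))) = Add(-396, Mul(396, Pow(34, Rational(1, 2))))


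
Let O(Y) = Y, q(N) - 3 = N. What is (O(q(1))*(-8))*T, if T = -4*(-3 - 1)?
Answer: -512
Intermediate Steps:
T = 16 (T = -4*(-4) = 16)
q(N) = 3 + N
(O(q(1))*(-8))*T = ((3 + 1)*(-8))*16 = (4*(-8))*16 = -32*16 = -512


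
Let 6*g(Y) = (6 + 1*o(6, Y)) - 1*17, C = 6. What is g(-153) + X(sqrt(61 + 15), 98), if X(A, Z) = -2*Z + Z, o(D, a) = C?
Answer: -593/6 ≈ -98.833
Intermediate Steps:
o(D, a) = 6
X(A, Z) = -Z
g(Y) = -5/6 (g(Y) = ((6 + 1*6) - 1*17)/6 = ((6 + 6) - 17)/6 = (12 - 17)/6 = (1/6)*(-5) = -5/6)
g(-153) + X(sqrt(61 + 15), 98) = -5/6 - 1*98 = -5/6 - 98 = -593/6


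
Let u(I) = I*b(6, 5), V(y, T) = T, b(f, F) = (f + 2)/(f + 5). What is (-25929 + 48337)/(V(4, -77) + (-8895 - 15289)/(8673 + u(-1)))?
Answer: -2137611160/7611439 ≈ -280.84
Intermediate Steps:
b(f, F) = (2 + f)/(5 + f)
u(I) = 8*I/11 (u(I) = I*((2 + 6)/(5 + 6)) = I*(8/11) = 8*I/11)
(-25929 + 48337)/(V(4, -77) + (-8895 - 15289)/(8673 + u(-1))) = (-25929 + 48337)/(-77 + (-8895 - 15289)/(8673 + (8/11)*(-1))) = 22408/(-77 - 24184/(8673 - 8/11)) = 22408/(-77 - 24184/95395/11) = 22408/(-77 - 24184*11/95395) = 22408/(-77 - 266024/95395) = 22408/(-7611439/95395) = 22408*(-95395/7611439) = -2137611160/7611439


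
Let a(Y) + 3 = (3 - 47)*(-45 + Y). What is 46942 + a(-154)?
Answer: 55695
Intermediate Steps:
a(Y) = 1977 - 44*Y (a(Y) = -3 + (3 - 47)*(-45 + Y) = -3 - 44*(-45 + Y) = -3 + (1980 - 44*Y) = 1977 - 44*Y)
46942 + a(-154) = 46942 + (1977 - 44*(-154)) = 46942 + (1977 + 6776) = 46942 + 8753 = 55695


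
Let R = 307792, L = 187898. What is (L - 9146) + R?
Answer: 486544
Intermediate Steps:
(L - 9146) + R = (187898 - 9146) + 307792 = 178752 + 307792 = 486544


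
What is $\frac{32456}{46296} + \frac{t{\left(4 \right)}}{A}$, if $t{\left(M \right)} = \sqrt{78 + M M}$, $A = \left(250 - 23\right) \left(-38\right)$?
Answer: $\frac{4057}{5787} - \frac{\sqrt{94}}{8626} \approx 0.69993$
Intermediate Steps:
$A = -8626$ ($A = 227 \left(-38\right) = -8626$)
$t{\left(M \right)} = \sqrt{78 + M^{2}}$
$\frac{32456}{46296} + \frac{t{\left(4 \right)}}{A} = \frac{32456}{46296} + \frac{\sqrt{78 + 4^{2}}}{-8626} = 32456 \cdot \frac{1}{46296} + \sqrt{78 + 16} \left(- \frac{1}{8626}\right) = \frac{4057}{5787} + \sqrt{94} \left(- \frac{1}{8626}\right) = \frac{4057}{5787} - \frac{\sqrt{94}}{8626}$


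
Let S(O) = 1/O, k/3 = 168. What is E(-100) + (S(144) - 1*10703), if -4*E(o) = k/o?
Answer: -38526239/3600 ≈ -10702.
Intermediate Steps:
k = 504 (k = 3*168 = 504)
E(o) = -126/o
E(-100) + (S(144) - 1*10703) = -126/(-100) + (1/144 - 1*10703) = -126*(-1/100) + (1/144 - 10703) = 63/50 - 1541231/144 = -38526239/3600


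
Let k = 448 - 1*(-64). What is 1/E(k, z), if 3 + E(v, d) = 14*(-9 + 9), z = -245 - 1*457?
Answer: -1/3 ≈ -0.33333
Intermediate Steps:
z = -702 (z = -245 - 457 = -702)
k = 512 (k = 448 + 64 = 512)
E(v, d) = -3 (E(v, d) = -3 + 14*(-9 + 9) = -3 + 14*0 = -3 + 0 = -3)
1/E(k, z) = 1/(-3) = -1/3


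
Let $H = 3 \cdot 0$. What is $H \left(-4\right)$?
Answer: $0$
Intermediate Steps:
$H = 0$
$H \left(-4\right) = 0 \left(-4\right) = 0$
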